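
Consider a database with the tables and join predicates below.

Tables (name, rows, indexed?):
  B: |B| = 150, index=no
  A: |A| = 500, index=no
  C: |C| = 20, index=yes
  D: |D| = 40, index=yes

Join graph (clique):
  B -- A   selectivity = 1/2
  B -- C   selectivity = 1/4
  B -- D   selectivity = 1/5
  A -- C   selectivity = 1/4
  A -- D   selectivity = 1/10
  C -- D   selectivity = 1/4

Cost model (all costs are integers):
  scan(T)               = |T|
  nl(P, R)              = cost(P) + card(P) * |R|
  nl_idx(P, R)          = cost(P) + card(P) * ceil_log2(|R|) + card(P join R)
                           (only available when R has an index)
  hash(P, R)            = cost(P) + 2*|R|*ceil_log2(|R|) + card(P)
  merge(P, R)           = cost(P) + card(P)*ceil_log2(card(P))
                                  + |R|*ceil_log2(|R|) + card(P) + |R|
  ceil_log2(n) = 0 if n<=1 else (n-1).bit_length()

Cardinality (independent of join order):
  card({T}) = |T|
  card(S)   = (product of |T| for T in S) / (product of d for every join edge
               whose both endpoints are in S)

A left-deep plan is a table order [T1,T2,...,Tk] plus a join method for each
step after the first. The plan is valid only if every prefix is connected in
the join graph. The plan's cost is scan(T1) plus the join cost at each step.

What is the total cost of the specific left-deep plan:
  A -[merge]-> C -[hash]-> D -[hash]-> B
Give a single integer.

13500

step 1: scan A: cost=500, card=500
step 2: join C via merge
    card(P join C) = 500*20/(4) = 2500
    cost = 500 + 500*9 + 20*5 + 500 + 20 = 5620
step 3: join D via hash
    card(P join D) = 2500*40/(10*4) = 2500
    cost = 5620 + 2*40*6 + 2500 = 8600
step 4: join B via hash
    card(P join B) = 2500*150/(2*4*5) = 9375
    cost = 8600 + 2*150*8 + 2500 = 13500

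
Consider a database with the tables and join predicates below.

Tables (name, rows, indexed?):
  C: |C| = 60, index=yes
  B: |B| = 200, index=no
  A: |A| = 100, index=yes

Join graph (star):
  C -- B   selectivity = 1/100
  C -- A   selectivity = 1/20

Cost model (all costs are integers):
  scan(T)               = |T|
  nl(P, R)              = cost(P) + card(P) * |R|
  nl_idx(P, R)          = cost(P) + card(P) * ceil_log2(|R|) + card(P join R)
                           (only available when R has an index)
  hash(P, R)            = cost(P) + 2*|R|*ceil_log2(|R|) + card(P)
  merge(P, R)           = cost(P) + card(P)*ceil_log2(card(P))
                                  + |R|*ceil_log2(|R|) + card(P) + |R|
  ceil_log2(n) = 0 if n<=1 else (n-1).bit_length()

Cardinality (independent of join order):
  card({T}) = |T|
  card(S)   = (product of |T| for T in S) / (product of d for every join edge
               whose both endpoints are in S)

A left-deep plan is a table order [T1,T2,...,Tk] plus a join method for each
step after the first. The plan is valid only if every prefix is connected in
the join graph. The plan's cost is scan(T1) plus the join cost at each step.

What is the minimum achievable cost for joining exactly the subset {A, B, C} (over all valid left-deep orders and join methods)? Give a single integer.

2560

Selinger DP over subsets of {A,B,C}:
  {C}: scan cost=60, card=60
  {B}: scan cost=200, card=200
  {A}: scan cost=100, card=100
  {BC}: card=120; try (C,hash)→1120, (C,nl_idx)→1520, (B,merge)→2280, (C,merge)→2420, (B,hash)→3320, (B,nl)→12060 …(+1); best=1120 via (C,hash)
  {AC}: card=300; try (A,nl_idx)→780, (C,hash)→920, (C,nl_idx)→1000, (A,merge)→1280, (C,merge)→1320, (A,hash)→1520 …(+2); best=780 via (A,nl_idx)
  {ABC}: card=600; try (A,nl_idx)→2560, (A,hash)→2640, (A,merge)→2880, (B,hash)→4280, (B,merge)→5580, (A,nl)→13120 …(+1); best=2560 via (A,nl_idx)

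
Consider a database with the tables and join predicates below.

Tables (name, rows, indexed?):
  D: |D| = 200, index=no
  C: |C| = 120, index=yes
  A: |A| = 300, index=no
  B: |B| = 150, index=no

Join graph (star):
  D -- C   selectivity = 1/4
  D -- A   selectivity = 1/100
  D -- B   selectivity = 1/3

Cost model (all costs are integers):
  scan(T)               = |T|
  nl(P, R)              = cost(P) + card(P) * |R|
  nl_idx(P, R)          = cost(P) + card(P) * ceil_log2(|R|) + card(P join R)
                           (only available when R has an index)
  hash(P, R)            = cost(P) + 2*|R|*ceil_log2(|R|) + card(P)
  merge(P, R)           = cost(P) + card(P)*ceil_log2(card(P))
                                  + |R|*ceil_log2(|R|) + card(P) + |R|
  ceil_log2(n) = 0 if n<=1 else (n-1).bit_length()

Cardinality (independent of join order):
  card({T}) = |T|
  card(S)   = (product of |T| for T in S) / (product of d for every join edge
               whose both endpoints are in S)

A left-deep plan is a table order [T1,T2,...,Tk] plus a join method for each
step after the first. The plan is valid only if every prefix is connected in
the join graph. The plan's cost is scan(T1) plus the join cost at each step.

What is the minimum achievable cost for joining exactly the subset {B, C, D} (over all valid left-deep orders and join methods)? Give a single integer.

10480

Selinger DP over subsets of {B,C,D}:
  {D}: scan cost=200, card=200
  {C}: scan cost=120, card=120
  {B}: scan cost=150, card=150
  {CD}: card=6000; try (C,hash)→2080, (D,merge)→2880, (C,merge)→2960, (D,hash)→3440, (C,nl_idx)→7600, (D,nl)→24120 …(+1); best=2080 via (C,hash)
  {BD}: card=10000; try (B,hash)→2800, (D,merge)→3300, (B,merge)→3350, (D,hash)→3500, (D,nl)→30150, (B,nl)→30200; best=2800 via (B,hash)
  {BCD}: card=300000; try (B,hash)→10480, (C,hash)→14480, (B,merge)→87430, (C,merge)→153760, (C,nl_idx)→372800, (B,nl)→902080 …(+1); best=10480 via (B,hash)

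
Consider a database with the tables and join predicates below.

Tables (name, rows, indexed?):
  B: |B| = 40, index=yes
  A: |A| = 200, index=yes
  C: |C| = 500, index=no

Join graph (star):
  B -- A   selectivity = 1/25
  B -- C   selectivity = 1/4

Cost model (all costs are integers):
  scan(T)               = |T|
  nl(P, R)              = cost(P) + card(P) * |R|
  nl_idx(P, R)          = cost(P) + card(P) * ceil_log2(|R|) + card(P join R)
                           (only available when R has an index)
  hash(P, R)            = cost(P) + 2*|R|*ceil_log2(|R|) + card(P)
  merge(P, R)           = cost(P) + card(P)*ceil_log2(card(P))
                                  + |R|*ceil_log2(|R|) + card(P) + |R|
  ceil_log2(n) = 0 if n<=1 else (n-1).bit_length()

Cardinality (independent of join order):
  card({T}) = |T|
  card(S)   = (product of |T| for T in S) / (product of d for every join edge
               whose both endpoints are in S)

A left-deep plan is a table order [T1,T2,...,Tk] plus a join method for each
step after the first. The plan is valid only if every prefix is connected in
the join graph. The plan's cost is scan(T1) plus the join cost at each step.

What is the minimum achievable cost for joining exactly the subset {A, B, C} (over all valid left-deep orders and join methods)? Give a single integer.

Selinger DP over subsets of {A,B,C}:
  {B}: scan cost=40, card=40
  {A}: scan cost=200, card=200
  {C}: scan cost=500, card=500
  {AB}: card=320; try (A,nl_idx)→680, (B,hash)→880, (B,nl_idx)→1720, (A,merge)→2120, (B,merge)→2280, (A,hash)→3280 …(+2); best=680 via (A,nl_idx)
  {BC}: card=5000; try (B,hash)→1480, (C,merge)→5320, (B,merge)→5780, (B,nl_idx)→8500, (C,hash)→9080, (C,nl)→20040 …(+1); best=1480 via (B,hash)
  {ABC}: card=40000; try (C,merge)→8880, (A,hash)→9680, (C,hash)→10000, (A,merge)→73280, (A,nl_idx)→81480, (C,nl)→160680 …(+1); best=8880 via (C,merge)

8880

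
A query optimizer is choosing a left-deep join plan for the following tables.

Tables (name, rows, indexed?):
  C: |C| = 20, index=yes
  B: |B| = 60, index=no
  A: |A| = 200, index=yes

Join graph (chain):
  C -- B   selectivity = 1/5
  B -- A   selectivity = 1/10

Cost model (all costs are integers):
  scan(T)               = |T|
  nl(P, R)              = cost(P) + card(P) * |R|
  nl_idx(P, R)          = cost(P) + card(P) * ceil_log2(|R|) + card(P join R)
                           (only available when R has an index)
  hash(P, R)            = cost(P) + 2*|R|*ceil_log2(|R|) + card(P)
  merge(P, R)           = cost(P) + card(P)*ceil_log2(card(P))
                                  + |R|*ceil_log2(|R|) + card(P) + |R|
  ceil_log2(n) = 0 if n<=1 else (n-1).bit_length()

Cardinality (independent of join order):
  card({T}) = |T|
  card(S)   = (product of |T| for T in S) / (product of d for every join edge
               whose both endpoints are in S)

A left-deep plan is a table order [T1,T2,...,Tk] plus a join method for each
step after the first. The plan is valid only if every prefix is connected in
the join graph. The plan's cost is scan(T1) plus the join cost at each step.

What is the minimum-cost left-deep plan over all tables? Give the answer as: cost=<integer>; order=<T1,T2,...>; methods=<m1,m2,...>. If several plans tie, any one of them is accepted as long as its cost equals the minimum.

Selinger DP (subsets sized 1..n):
  {C}: scan cost=20, card=20
  {B}: scan cost=60, card=60
  {A}: scan cost=200, card=200
  {BC}: card=240; try (C,hash)→320, (B,merge)→560, (C,merge)→600, (C,nl_idx)→600, (B,hash)→760, (B,nl)→1220 …(+1); best=320 via (C,hash)
  {AB}: card=1200; try (B,hash)→1120, (A,nl_idx)→1740, (A,merge)→2280, (B,merge)→2420, (A,hash)→3320, (A,nl)→12060 …(+1); best=1120 via (B,hash)
  {ABC}: card=4800; try (C,hash)→2520, (A,hash)→3760, (A,merge)→4280, (A,nl_idx)→7040, (C,nl_idx)→11920, (C,merge)→15640 …(+2); best=2520 via (C,hash)

cost=2520; order=A,B,C; methods=hash,hash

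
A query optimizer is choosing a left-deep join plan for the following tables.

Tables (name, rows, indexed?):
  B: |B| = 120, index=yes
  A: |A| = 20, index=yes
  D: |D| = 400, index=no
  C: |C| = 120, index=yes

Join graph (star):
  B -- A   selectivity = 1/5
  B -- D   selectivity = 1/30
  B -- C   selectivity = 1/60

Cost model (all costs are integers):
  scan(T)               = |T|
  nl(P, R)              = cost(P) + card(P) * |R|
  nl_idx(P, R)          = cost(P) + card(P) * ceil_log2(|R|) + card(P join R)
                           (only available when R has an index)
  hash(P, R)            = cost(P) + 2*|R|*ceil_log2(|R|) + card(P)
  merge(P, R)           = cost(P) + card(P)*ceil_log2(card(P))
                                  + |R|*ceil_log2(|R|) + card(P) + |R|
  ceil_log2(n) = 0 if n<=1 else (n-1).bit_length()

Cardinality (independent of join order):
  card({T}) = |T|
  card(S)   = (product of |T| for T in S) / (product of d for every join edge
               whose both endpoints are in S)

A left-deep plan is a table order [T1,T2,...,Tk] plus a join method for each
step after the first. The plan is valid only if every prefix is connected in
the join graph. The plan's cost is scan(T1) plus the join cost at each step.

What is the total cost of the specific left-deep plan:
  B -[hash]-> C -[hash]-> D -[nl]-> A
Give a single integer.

step 1: scan B: cost=120, card=120
step 2: join C via hash
    card(P join C) = 120*120/(60) = 240
    cost = 120 + 2*120*7 + 120 = 1920
step 3: join D via hash
    card(P join D) = 240*400/(30) = 3200
    cost = 1920 + 2*400*9 + 240 = 9360
step 4: join A via nl
    card(P join A) = 3200*20/(5) = 12800
    cost = 9360 + 3200*20 = 73360

73360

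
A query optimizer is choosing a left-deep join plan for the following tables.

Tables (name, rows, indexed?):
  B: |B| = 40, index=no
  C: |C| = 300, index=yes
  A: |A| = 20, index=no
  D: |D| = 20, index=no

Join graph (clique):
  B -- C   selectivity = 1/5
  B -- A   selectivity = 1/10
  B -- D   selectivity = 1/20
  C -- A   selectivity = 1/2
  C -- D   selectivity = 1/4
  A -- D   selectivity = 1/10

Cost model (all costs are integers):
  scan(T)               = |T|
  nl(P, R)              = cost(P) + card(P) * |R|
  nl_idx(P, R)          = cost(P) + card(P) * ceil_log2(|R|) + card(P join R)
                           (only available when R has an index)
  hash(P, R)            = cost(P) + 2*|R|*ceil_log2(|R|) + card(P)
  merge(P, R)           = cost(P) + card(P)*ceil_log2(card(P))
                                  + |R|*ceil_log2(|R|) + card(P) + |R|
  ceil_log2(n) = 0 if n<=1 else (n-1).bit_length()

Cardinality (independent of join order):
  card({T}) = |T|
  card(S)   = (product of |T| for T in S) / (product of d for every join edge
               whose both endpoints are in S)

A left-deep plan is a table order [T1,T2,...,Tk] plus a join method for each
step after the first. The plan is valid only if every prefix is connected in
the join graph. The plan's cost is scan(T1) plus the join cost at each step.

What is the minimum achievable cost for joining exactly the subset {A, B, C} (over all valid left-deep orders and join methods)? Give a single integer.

3400

Selinger DP over subsets of {A,B,C}:
  {B}: scan cost=40, card=40
  {C}: scan cost=300, card=300
  {A}: scan cost=20, card=20
  {BC}: card=2400; try (B,hash)→1080, (C,nl_idx)→2800, (C,merge)→3320, (B,merge)→3580, (C,hash)→5480, (C,nl)→12040 …(+1); best=1080 via (B,hash)
  {AB}: card=80; try (A,hash)→280, (B,merge)→420, (A,merge)→440, (B,hash)→520, (B,nl)→820, (A,nl)→840; best=280 via (A,hash)
  {AC}: card=3000; try (A,hash)→800, (C,merge)→3140, (C,nl_idx)→3200, (A,merge)→3420, (C,hash)→5440, (C,nl)→6020 …(+1); best=800 via (A,hash)
  {ABC}: card=2400; try (C,nl_idx)→3400, (A,hash)→3680, (C,merge)→3920, (B,hash)→4280, (C,hash)→5760, (C,nl)→24280 …(+4); best=3400 via (C,nl_idx)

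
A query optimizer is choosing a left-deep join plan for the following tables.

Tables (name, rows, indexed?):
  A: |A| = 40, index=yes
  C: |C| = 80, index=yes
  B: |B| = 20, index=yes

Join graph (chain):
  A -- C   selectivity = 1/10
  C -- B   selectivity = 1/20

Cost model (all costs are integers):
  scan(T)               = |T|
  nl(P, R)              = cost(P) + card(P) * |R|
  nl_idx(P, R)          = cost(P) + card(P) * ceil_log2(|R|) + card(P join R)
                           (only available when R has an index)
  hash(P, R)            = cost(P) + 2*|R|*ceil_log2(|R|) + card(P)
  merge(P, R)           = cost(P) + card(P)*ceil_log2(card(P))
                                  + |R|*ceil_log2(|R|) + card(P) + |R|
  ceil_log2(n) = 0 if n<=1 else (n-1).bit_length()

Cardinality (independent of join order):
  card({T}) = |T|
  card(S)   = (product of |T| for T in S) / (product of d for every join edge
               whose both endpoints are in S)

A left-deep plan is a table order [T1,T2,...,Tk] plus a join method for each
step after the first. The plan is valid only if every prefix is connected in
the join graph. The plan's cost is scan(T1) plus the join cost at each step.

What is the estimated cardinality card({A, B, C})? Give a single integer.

320

Tables in S: A(40), B(20), C(80)
Edges inside S: A-C(d=10), C-B(d=20)
numerator = 40 * 20 * 80 = 64000
denominator = 10 * 20 = 200
card(S) = 64000 / 200 = 320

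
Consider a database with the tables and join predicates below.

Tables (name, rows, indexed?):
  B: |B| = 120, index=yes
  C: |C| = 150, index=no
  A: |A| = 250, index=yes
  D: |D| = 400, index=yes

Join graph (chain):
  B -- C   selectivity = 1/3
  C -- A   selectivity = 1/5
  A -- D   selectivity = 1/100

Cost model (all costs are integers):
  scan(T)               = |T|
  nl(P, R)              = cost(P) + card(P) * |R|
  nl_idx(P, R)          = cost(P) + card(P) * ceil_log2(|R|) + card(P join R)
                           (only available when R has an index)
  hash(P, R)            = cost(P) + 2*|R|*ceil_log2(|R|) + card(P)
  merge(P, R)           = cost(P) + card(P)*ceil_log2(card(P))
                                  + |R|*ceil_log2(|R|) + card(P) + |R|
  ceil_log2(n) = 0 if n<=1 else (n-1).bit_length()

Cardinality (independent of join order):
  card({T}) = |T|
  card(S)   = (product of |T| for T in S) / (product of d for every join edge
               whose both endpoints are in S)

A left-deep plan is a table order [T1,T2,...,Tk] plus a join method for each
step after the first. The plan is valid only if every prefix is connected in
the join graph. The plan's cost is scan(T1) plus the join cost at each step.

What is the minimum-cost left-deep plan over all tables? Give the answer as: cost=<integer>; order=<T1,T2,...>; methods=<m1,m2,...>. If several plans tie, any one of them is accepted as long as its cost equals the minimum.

Selinger DP (subsets sized 1..n):
  {B}: scan cost=120, card=120
  {C}: scan cost=150, card=150
  {A}: scan cost=250, card=250
  {D}: scan cost=400, card=400
  {BC}: card=6000; try (B,hash)→1980, (C,merge)→2430, (B,merge)→2460, (C,hash)→2640, (B,nl_idx)→7200, (C,nl)→18120 …(+1); best=1980 via (B,hash)
  {AC}: card=7500; try (C,hash)→2900, (A,merge)→3750, (C,merge)→3850, (A,hash)→4300, (A,nl_idx)→8850, (A,nl)→37650 …(+1); best=2900 via (C,hash)
  {AD}: card=1000; try (D,nl_idx)→3500, (A,nl_idx)→4600, (A,hash)→4800, (D,merge)→6500, (A,merge)→6650, (D,hash)→7700 …(+2); best=3500 via (D,nl_idx)
  {ABC}: card=300000; try (A,hash)→11980, (B,hash)→12080, (A,merge)→88230, (B,merge)→108860, (A,nl_idx)→349980, (B,nl_idx)→355400 …(+2); best=11980 via (A,hash)
  {ACD}: card=30000; try (C,hash)→6900, (C,merge)→15850, (D,hash)→17600, (D,nl_idx)→100400, (D,merge)→111900, (C,nl)→153500 …(+1); best=6900 via (C,hash)
  {ABCD}: card=1200000; try (B,hash)→38580, (D,hash)→319180, (B,merge)→487860, (B,nl_idx)→1416900, (B,nl)→3606900, (D,nl_idx)→3911980 …(+2); best=38580 via (B,hash)

cost=38580; order=A,D,C,B; methods=nl_idx,hash,hash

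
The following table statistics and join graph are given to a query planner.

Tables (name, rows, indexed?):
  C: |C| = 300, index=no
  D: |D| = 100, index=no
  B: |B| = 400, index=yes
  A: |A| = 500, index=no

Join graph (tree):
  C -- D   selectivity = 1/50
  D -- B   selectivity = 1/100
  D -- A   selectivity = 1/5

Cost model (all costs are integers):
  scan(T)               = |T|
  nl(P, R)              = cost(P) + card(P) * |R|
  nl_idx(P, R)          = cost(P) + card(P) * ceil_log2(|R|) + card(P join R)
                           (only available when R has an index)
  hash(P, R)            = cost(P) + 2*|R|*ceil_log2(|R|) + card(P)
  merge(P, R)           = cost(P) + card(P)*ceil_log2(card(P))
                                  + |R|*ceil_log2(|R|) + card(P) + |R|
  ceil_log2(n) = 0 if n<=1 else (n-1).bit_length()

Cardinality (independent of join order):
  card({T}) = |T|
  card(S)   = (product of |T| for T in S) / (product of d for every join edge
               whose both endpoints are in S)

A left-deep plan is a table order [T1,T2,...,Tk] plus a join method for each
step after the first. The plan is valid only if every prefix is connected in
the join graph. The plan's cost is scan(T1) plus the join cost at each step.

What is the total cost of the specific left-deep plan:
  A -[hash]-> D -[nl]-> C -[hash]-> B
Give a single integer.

3069600

step 1: scan A: cost=500, card=500
step 2: join D via hash
    card(P join D) = 500*100/(5) = 10000
    cost = 500 + 2*100*7 + 500 = 2400
step 3: join C via nl
    card(P join C) = 10000*300/(50) = 60000
    cost = 2400 + 10000*300 = 3002400
step 4: join B via hash
    card(P join B) = 60000*400/(100) = 240000
    cost = 3002400 + 2*400*9 + 60000 = 3069600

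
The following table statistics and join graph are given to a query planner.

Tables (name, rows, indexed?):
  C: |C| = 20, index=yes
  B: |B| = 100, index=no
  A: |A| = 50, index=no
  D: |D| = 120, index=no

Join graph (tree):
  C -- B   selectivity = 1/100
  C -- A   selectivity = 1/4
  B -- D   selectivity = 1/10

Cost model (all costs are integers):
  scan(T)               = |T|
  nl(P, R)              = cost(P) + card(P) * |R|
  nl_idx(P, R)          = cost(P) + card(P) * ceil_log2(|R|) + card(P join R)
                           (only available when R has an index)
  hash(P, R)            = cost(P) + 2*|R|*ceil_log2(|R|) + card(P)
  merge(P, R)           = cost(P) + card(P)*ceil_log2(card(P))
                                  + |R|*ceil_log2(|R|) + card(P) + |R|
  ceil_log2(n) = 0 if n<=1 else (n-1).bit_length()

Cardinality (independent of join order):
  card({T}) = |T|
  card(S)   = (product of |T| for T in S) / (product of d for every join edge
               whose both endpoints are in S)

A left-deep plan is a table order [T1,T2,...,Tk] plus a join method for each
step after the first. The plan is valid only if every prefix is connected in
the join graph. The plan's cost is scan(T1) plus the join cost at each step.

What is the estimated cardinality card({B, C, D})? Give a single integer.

240

Tables in S: B(100), C(20), D(120)
Edges inside S: C-B(d=100), B-D(d=10)
numerator = 100 * 20 * 120 = 240000
denominator = 100 * 10 = 1000
card(S) = 240000 / 1000 = 240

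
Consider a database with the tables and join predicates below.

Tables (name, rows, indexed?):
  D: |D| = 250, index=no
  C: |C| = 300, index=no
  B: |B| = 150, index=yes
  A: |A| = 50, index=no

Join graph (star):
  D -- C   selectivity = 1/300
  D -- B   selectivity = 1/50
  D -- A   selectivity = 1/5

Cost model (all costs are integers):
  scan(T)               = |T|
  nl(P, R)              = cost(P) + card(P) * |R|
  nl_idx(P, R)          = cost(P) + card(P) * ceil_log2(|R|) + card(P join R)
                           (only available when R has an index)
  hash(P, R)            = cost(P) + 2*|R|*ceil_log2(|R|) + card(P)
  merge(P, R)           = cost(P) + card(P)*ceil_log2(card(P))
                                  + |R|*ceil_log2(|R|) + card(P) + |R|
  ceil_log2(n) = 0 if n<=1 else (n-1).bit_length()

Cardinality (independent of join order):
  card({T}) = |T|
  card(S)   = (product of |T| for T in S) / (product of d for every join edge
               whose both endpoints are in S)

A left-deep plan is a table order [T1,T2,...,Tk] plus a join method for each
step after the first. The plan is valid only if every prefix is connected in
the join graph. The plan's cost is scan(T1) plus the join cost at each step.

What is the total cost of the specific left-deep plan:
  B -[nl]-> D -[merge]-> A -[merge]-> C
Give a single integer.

154250

step 1: scan B: cost=150, card=150
step 2: join D via nl
    card(P join D) = 150*250/(50) = 750
    cost = 150 + 150*250 = 37650
step 3: join A via merge
    card(P join A) = 750*50/(5) = 7500
    cost = 37650 + 750*10 + 50*6 + 750 + 50 = 46250
step 4: join C via merge
    card(P join C) = 7500*300/(300) = 7500
    cost = 46250 + 7500*13 + 300*9 + 7500 + 300 = 154250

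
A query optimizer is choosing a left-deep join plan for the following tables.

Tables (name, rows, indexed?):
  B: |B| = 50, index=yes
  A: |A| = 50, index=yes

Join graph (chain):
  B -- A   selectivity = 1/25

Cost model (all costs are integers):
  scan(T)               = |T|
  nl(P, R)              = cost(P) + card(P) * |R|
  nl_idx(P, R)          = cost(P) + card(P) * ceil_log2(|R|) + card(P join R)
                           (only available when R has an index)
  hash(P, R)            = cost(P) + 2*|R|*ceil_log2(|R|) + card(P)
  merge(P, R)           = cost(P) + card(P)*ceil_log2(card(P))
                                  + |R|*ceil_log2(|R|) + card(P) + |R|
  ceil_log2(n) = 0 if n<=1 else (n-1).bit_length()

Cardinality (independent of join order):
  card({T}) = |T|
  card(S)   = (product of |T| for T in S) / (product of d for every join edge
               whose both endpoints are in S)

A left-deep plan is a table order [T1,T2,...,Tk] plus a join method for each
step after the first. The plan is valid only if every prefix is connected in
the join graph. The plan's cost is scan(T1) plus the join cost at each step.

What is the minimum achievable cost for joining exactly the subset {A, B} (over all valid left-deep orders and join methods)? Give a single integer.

450

Selinger DP over subsets of {A,B}:
  {B}: scan cost=50, card=50
  {A}: scan cost=50, card=50
  {AB}: card=100; try (B,nl_idx)→450, (A,nl_idx)→450, (B,hash)→700, (A,hash)→700, (B,merge)→750, (A,merge)→750 …(+2); best=450 via (B,nl_idx)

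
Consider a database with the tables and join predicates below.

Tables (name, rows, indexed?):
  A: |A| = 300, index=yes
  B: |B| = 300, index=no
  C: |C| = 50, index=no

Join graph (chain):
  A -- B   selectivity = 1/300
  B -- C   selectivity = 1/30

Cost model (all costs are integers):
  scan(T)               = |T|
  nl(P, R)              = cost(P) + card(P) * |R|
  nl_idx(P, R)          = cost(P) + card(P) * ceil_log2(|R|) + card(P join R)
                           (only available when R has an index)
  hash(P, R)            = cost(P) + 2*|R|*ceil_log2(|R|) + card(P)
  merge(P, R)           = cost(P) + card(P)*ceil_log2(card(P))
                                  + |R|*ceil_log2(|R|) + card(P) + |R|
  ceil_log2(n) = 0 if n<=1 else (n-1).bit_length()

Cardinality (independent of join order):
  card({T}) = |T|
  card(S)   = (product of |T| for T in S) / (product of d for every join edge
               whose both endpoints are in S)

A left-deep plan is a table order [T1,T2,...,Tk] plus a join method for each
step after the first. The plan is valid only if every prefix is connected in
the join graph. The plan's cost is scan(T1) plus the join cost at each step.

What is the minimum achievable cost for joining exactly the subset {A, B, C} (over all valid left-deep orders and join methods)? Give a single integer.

Selinger DP over subsets of {A,B,C}:
  {A}: scan cost=300, card=300
  {B}: scan cost=300, card=300
  {C}: scan cost=50, card=50
  {AB}: card=300; try (A,nl_idx)→3300, (B,hash)→6000, (A,hash)→6000, (B,merge)→6300, (A,merge)→6300, (B,nl)→90300 …(+1); best=3300 via (A,nl_idx)
  {BC}: card=500; try (C,hash)→1200, (B,merge)→3400, (C,merge)→3650, (B,hash)→5500, (B,nl)→15050, (C,nl)→15300; best=1200 via (C,hash)
  {ABC}: card=500; try (C,hash)→4200, (A,nl_idx)→6200, (C,merge)→6650, (A,hash)→7100, (A,merge)→9200, (C,nl)→18300 …(+1); best=4200 via (C,hash)

4200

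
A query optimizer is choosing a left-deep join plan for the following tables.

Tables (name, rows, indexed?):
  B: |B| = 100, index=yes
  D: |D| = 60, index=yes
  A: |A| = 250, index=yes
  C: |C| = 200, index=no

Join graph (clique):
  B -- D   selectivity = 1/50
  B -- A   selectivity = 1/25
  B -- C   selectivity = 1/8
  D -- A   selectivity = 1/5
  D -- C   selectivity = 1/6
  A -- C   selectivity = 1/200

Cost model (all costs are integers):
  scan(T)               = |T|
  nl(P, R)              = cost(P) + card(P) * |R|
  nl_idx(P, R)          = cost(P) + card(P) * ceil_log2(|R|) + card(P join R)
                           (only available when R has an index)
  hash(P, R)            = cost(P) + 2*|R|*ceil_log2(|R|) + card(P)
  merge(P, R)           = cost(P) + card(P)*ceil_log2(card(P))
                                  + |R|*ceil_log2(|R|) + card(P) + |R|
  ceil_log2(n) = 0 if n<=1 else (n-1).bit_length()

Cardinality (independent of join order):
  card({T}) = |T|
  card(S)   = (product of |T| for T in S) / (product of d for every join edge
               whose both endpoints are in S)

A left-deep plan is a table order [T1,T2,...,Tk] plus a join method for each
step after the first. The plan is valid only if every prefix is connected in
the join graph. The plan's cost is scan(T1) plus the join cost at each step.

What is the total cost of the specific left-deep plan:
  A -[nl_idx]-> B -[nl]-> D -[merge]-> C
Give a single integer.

step 1: scan A: cost=250, card=250
step 2: join B via nl_idx
    card(P join B) = 250*100/(25) = 1000
    cost = 250 + 250*7 + 1000 = 3000
step 3: join D via nl
    card(P join D) = 1000*60/(50*5) = 240
    cost = 3000 + 1000*60 = 63000
step 4: join C via merge
    card(P join C) = 240*200/(8*6*200) = 5
    cost = 63000 + 240*8 + 200*8 + 240 + 200 = 66960

66960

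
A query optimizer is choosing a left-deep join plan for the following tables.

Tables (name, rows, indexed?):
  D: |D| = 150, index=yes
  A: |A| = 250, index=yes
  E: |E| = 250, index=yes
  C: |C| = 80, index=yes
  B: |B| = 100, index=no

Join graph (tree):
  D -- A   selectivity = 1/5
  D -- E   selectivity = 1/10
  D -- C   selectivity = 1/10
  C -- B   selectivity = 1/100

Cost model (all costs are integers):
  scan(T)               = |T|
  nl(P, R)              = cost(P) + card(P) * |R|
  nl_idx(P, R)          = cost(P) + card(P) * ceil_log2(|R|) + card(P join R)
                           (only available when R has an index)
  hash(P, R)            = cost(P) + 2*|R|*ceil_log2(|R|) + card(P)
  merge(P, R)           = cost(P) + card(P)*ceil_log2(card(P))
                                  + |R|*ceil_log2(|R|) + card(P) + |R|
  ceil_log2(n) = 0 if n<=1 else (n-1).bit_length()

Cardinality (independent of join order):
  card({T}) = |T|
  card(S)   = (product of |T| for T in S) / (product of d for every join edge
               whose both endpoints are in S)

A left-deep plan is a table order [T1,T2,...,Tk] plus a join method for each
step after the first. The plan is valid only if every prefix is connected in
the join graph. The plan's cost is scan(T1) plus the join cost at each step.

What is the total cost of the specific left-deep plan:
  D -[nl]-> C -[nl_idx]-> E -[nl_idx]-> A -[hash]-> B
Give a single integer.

step 1: scan D: cost=150, card=150
step 2: join C via nl
    card(P join C) = 150*80/(10) = 1200
    cost = 150 + 150*80 = 12150
step 3: join E via nl_idx
    card(P join E) = 1200*250/(10) = 30000
    cost = 12150 + 1200*8 + 30000 = 51750
step 4: join A via nl_idx
    card(P join A) = 30000*250/(5) = 1500000
    cost = 51750 + 30000*8 + 1500000 = 1791750
step 5: join B via hash
    card(P join B) = 1500000*100/(100) = 1500000
    cost = 1791750 + 2*100*7 + 1500000 = 3293150

3293150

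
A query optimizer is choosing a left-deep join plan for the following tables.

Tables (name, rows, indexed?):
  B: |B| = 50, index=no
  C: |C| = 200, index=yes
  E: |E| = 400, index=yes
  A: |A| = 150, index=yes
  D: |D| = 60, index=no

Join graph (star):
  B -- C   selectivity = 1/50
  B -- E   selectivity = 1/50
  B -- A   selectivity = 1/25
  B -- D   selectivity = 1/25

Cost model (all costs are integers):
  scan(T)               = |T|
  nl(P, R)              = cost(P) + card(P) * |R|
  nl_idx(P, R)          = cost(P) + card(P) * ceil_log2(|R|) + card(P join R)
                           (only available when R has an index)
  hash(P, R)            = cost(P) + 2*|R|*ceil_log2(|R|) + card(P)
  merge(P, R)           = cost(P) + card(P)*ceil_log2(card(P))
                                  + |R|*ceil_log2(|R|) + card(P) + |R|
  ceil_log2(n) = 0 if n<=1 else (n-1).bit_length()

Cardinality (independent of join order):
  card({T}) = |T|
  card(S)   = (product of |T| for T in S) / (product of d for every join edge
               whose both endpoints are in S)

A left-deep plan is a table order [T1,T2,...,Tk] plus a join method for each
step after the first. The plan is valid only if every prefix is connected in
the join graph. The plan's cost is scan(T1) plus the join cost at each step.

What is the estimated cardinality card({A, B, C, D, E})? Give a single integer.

23040

Tables in S: A(150), B(50), C(200), D(60), E(400)
Edges inside S: B-C(d=50), B-E(d=50), B-A(d=25), B-D(d=25)
numerator = 150 * 50 * 200 * 60 * 400 = 36000000000
denominator = 50 * 50 * 25 * 25 = 1562500
card(S) = 36000000000 / 1562500 = 23040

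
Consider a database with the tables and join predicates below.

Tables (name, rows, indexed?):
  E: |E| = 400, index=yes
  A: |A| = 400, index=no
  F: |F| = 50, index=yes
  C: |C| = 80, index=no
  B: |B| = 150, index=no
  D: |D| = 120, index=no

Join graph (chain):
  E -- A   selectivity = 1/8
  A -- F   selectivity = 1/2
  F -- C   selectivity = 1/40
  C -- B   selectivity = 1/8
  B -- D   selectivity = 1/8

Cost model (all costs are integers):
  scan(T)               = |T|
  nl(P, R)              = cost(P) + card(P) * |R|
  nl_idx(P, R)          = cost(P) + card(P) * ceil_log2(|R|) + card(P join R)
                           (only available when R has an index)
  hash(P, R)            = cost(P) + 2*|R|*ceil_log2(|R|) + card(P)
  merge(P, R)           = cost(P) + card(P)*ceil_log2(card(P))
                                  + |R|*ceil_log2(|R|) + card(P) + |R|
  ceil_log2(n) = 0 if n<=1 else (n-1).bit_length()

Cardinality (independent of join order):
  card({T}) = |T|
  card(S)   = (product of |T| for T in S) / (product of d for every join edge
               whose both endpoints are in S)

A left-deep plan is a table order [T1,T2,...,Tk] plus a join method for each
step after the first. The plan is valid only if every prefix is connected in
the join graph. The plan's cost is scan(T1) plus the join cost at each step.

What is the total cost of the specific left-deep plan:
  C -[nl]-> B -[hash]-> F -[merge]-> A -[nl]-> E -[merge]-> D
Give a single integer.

step 1: scan C: cost=80, card=80
step 2: join B via nl
    card(P join B) = 80*150/(8) = 1500
    cost = 80 + 80*150 = 12080
step 3: join F via hash
    card(P join F) = 1500*50/(40) = 1875
    cost = 12080 + 2*50*6 + 1500 = 14180
step 4: join A via merge
    card(P join A) = 1875*400/(2) = 375000
    cost = 14180 + 1875*11 + 400*9 + 1875 + 400 = 40680
step 5: join E via nl
    card(P join E) = 375000*400/(8) = 18750000
    cost = 40680 + 375000*400 = 150040680
step 6: join D via merge
    card(P join D) = 18750000*120/(8) = 281250000
    cost = 150040680 + 18750000*25 + 120*7 + 18750000 + 120 = 637541640

637541640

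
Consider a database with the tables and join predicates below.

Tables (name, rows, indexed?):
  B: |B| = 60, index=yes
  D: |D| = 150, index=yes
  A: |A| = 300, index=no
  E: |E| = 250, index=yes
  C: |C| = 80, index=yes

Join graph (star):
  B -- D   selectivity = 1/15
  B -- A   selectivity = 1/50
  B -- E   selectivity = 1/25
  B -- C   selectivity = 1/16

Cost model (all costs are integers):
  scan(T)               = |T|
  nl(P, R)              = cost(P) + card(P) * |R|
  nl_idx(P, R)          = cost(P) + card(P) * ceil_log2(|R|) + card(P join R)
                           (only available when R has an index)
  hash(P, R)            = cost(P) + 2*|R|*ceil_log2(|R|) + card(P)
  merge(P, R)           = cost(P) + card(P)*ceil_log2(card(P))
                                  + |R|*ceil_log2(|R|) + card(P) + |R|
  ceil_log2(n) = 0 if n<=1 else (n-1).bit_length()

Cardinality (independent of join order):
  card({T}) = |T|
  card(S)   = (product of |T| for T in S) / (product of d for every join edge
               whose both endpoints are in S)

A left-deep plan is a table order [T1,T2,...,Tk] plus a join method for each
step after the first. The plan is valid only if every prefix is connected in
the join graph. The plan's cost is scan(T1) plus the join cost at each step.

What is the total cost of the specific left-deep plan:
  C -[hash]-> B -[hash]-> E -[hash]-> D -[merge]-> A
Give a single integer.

493580

step 1: scan C: cost=80, card=80
step 2: join B via hash
    card(P join B) = 80*60/(16) = 300
    cost = 80 + 2*60*6 + 80 = 880
step 3: join E via hash
    card(P join E) = 300*250/(25) = 3000
    cost = 880 + 2*250*8 + 300 = 5180
step 4: join D via hash
    card(P join D) = 3000*150/(15) = 30000
    cost = 5180 + 2*150*8 + 3000 = 10580
step 5: join A via merge
    card(P join A) = 30000*300/(50) = 180000
    cost = 10580 + 30000*15 + 300*9 + 30000 + 300 = 493580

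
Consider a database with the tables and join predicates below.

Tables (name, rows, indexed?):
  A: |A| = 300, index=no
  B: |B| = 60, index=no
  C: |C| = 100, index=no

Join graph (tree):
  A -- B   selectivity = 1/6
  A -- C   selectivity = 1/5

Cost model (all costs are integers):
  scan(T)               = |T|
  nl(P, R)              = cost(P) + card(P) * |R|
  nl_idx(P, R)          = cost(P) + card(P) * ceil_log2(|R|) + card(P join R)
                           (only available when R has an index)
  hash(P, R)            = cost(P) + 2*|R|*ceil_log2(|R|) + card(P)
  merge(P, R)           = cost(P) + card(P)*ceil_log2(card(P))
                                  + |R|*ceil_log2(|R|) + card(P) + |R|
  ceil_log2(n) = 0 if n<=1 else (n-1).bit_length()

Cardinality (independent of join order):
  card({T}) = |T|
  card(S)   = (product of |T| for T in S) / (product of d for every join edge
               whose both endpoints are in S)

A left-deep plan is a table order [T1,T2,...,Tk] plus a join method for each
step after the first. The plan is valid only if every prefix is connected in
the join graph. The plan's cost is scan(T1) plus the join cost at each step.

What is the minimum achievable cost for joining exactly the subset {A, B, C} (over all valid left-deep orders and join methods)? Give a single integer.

5720

Selinger DP over subsets of {A,B,C}:
  {A}: scan cost=300, card=300
  {B}: scan cost=60, card=60
  {C}: scan cost=100, card=100
  {AB}: card=3000; try (B,hash)→1320, (A,merge)→3480, (B,merge)→3720, (A,hash)→5520, (A,nl)→18060, (B,nl)→18300; best=1320 via (B,hash)
  {AC}: card=6000; try (C,hash)→2000, (A,merge)→3900, (C,merge)→4100, (A,hash)→5600, (A,nl)→30100, (C,nl)→30300; best=2000 via (C,hash)
  {ABC}: card=60000; try (C,hash)→5720, (B,hash)→8720, (C,merge)→41120, (B,merge)→86420, (C,nl)→301320, (B,nl)→362000; best=5720 via (C,hash)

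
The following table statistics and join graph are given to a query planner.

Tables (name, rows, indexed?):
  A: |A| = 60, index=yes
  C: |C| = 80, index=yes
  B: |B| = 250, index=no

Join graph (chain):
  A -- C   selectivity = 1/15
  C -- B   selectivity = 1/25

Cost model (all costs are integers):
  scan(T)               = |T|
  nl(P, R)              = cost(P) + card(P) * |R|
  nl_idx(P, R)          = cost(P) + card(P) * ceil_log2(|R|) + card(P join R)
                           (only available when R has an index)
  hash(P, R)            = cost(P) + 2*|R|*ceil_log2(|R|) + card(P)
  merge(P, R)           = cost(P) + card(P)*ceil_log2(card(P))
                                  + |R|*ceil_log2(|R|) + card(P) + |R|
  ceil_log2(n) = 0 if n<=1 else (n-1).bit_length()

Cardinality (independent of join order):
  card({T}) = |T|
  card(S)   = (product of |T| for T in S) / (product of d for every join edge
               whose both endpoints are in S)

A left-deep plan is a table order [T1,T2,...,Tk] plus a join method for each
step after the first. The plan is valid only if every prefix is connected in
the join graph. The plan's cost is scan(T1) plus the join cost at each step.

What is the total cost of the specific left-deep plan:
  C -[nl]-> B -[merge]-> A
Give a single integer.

step 1: scan C: cost=80, card=80
step 2: join B via nl
    card(P join B) = 80*250/(25) = 800
    cost = 80 + 80*250 = 20080
step 3: join A via merge
    card(P join A) = 800*60/(15) = 3200
    cost = 20080 + 800*10 + 60*6 + 800 + 60 = 29300

29300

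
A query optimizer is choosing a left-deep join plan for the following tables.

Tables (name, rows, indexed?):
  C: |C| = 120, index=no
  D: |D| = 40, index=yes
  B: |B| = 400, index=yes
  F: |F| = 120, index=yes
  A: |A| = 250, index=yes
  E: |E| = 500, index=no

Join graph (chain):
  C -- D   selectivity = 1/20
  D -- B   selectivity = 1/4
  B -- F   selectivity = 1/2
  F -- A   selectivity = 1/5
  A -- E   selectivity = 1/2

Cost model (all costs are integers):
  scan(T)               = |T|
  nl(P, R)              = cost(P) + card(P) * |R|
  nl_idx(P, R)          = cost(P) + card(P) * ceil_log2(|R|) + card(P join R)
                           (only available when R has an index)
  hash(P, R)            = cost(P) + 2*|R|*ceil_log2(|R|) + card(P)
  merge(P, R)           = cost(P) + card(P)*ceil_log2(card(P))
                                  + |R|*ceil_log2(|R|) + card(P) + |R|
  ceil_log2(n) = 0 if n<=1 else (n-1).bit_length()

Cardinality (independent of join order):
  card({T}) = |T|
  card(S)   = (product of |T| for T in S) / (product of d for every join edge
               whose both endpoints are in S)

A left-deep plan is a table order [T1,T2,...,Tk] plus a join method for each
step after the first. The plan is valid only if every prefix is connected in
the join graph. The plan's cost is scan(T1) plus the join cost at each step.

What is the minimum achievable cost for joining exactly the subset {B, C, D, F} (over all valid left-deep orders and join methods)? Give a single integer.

Selinger DP over subsets of {B,C,D,F}:
  {C}: scan cost=120, card=120
  {D}: scan cost=40, card=40
  {B}: scan cost=400, card=400
  {F}: scan cost=120, card=120
  {CD}: card=240; try (D,hash)→720, (D,nl_idx)→1080, (C,merge)→1280, (D,merge)→1360, (C,hash)→1760, (C,nl)→4840 …(+1); best=720 via (D,hash)
  {BD}: card=4000; try (D,hash)→1280, (B,merge)→4320, (B,nl_idx)→4400, (D,merge)→4680, (D,nl_idx)→6800, (B,hash)→7280 …(+2); best=1280 via (D,hash)
  {BF}: card=24000; try (F,hash)→2480, (B,merge)→5080, (F,merge)→5360, (B,hash)→7440, (B,nl_idx)→25200, (F,nl_idx)→27200 …(+2); best=2480 via (F,hash)
  {BCD}: card=24000; try (B,merge)→6880, (C,hash)→6960, (B,hash)→8160, (B,nl_idx)→26880, (C,merge)→54240, (B,nl)→96720 …(+1); best=6880 via (B,merge)
  {BDF}: card=240000; try (F,hash)→6960, (D,hash)→26960, (F,merge)→54240, (F,nl_idx)→269280, (D,nl_idx)→386480, (D,merge)→386760 …(+2); best=6960 via (F,hash)
  {BCDF}: card=1440000; try (F,hash)→32560, (C,hash)→248640, (F,merge)→391840, (F,nl_idx)→1614880, (F,nl)→2886880, (C,merge)→4567920 …(+1); best=32560 via (F,hash)

32560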